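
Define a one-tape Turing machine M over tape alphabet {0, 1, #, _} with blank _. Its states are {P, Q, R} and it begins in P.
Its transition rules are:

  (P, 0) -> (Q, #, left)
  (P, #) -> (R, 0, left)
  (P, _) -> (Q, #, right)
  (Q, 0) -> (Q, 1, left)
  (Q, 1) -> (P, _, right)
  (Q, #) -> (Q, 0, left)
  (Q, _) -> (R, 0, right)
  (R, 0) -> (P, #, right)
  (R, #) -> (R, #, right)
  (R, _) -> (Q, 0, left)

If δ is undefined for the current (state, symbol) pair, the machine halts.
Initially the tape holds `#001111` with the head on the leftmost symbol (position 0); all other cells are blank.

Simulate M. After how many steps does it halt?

state=P head=0 tape=___[#]001111   (P,#)→(R,0,left)
state=R head=-1 tape=__[_]0001111   (R,_)→(Q,0,left)
state=Q head=-2 tape=_[_]00001111   (Q,_)→(R,0,right)
state=R head=-1 tape=_0[0]0001111   (R,0)→(P,#,right)
state=P head=0 tape=_0#[0]001111   (P,0)→(Q,#,left)
state=Q head=-1 tape=_0[#]#001111   (Q,#)→(Q,0,left)
state=Q head=-2 tape=_[0]0#001111   (Q,0)→(Q,1,left)
state=Q head=-3 tape=[_]10#001111   (Q,_)→(R,0,right)
state=R head=-2 tape=0[1]0#001111
M halts after 8 transitions.

8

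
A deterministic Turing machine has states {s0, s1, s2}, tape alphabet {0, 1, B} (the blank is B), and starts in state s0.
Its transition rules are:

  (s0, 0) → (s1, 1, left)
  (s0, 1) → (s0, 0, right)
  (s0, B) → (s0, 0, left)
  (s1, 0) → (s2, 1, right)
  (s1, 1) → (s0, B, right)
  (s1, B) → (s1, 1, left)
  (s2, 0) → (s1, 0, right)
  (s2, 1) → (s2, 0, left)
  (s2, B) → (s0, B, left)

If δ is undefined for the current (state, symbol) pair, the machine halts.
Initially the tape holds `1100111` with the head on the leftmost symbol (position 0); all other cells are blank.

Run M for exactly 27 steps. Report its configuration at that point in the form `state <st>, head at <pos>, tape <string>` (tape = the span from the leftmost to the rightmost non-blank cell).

state=s0 head=0 tape=[1]100111B   (s0,1)→(s0,0,right)
state=s0 head=1 tape=0[1]00111B   (s0,1)→(s0,0,right)
state=s0 head=2 tape=00[0]0111B   (s0,0)→(s1,1,left)
state=s1 head=1 tape=0[0]10111B   (s1,0)→(s2,1,right)
state=s2 head=2 tape=01[1]0111B   (s2,1)→(s2,0,left)
state=s2 head=1 tape=0[1]00111B   (s2,1)→(s2,0,left)
state=s2 head=0 tape=[0]000111B   (s2,0)→(s1,0,right)
state=s1 head=1 tape=0[0]00111B   (s1,0)→(s2,1,right)
state=s2 head=2 tape=01[0]0111B   (s2,0)→(s1,0,right)
state=s1 head=3 tape=010[0]111B   (s1,0)→(s2,1,right)
state=s2 head=4 tape=0101[1]11B   (s2,1)→(s2,0,left)
state=s2 head=3 tape=010[1]011B   (s2,1)→(s2,0,left)
state=s2 head=2 tape=01[0]0011B   (s2,0)→(s1,0,right)
state=s1 head=3 tape=010[0]011B   (s1,0)→(s2,1,right)
state=s2 head=4 tape=0101[0]11B   (s2,0)→(s1,0,right)
state=s1 head=5 tape=01010[1]1B   (s1,1)→(s0,B,right)
state=s0 head=6 tape=01010B[1]B   (s0,1)→(s0,0,right)
state=s0 head=7 tape=01010B0[B]   (s0,B)→(s0,0,left)
state=s0 head=6 tape=01010B[0]0   (s0,0)→(s1,1,left)
state=s1 head=5 tape=01010[B]10   (s1,B)→(s1,1,left)
state=s1 head=4 tape=0101[0]110   (s1,0)→(s2,1,right)
state=s2 head=5 tape=01011[1]10   (s2,1)→(s2,0,left)
state=s2 head=4 tape=0101[1]010   (s2,1)→(s2,0,left)
state=s2 head=3 tape=010[1]0010   (s2,1)→(s2,0,left)
state=s2 head=2 tape=01[0]00010   (s2,0)→(s1,0,right)
state=s1 head=3 tape=010[0]0010   (s1,0)→(s2,1,right)
state=s2 head=4 tape=0101[0]010   (s2,0)→(s1,0,right)
state=s1 head=5 tape=01010[0]10
After 27 steps: state s1, head at 5, tape 01010010.

state s1, head at 5, tape 01010010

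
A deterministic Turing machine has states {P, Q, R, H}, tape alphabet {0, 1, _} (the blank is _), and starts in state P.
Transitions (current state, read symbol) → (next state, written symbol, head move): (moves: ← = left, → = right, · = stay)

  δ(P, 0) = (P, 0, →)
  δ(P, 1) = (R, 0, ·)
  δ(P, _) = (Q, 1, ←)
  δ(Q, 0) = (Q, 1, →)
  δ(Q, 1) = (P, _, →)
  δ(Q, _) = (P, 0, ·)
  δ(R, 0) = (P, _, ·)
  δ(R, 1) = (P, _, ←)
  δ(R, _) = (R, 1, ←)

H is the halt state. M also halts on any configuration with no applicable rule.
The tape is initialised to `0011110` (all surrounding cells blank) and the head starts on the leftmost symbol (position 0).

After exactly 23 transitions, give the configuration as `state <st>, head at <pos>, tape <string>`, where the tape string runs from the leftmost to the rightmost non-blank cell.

state=P head=0 tape=[0]011110   (P,0)→(P,0,→)
state=P head=1 tape=0[0]11110   (P,0)→(P,0,→)
state=P head=2 tape=00[1]1110   (P,1)→(R,0,·)
state=R head=2 tape=00[0]1110   (R,0)→(P,_,·)
state=P head=2 tape=00[_]1110   (P,_)→(Q,1,←)
state=Q head=1 tape=0[0]11110   (Q,0)→(Q,1,→)
state=Q head=2 tape=01[1]1110   (Q,1)→(P,_,→)
state=P head=3 tape=01_[1]110   (P,1)→(R,0,·)
state=R head=3 tape=01_[0]110   (R,0)→(P,_,·)
state=P head=3 tape=01_[_]110   (P,_)→(Q,1,←)
state=Q head=2 tape=01[_]1110   (Q,_)→(P,0,·)
state=P head=2 tape=01[0]1110   (P,0)→(P,0,→)
state=P head=3 tape=010[1]110   (P,1)→(R,0,·)
state=R head=3 tape=010[0]110   (R,0)→(P,_,·)
state=P head=3 tape=010[_]110   (P,_)→(Q,1,←)
state=Q head=2 tape=01[0]1110   (Q,0)→(Q,1,→)
state=Q head=3 tape=011[1]110   (Q,1)→(P,_,→)
state=P head=4 tape=011_[1]10   (P,1)→(R,0,·)
state=R head=4 tape=011_[0]10   (R,0)→(P,_,·)
state=P head=4 tape=011_[_]10   (P,_)→(Q,1,←)
state=Q head=3 tape=011[_]110   (Q,_)→(P,0,·)
state=P head=3 tape=011[0]110   (P,0)→(P,0,→)
state=P head=4 tape=0110[1]10   (P,1)→(R,0,·)
state=R head=4 tape=0110[0]10
After 23 steps: state R, head at 4, tape 0110010.

state R, head at 4, tape 0110010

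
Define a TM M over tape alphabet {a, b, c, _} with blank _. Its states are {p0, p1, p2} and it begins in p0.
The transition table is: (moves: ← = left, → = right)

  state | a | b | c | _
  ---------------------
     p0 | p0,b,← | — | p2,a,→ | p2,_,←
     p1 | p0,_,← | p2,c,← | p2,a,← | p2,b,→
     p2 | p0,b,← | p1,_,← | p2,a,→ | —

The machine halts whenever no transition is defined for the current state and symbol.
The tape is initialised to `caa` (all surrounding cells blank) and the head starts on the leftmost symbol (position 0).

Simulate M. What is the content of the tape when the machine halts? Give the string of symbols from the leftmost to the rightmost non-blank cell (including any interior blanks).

bba

state=p0 head=0 tape=__[c]aa   (p0,c)→(p2,a,→)
state=p2 head=1 tape=__a[a]a   (p2,a)→(p0,b,←)
state=p0 head=0 tape=__[a]ba   (p0,a)→(p0,b,←)
state=p0 head=-1 tape=_[_]bba   (p0,_)→(p2,_,←)
state=p2 head=-2 tape=[_]_bba
The non-blank tape span at halt is bba.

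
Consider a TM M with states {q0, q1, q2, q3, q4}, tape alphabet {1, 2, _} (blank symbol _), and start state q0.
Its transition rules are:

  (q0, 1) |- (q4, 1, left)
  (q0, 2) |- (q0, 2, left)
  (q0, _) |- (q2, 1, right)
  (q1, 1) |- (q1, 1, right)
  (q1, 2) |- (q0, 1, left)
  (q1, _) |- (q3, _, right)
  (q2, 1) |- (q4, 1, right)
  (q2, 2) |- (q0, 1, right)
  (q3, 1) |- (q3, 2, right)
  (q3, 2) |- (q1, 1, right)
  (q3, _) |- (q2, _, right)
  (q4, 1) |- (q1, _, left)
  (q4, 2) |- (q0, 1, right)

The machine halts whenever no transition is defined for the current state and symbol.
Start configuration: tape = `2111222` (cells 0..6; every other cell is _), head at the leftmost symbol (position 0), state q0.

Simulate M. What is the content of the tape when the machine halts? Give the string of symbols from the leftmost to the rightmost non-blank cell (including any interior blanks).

state=q0 head=0 tape=_[2]111222___   (q0,2)→(q0,2,left)
state=q0 head=-1 tape=[_]2111222___   (q0,_)→(q2,1,right)
state=q2 head=0 tape=1[2]111222___   (q2,2)→(q0,1,right)
state=q0 head=1 tape=11[1]11222___   (q0,1)→(q4,1,left)
state=q4 head=0 tape=1[1]111222___   (q4,1)→(q1,_,left)
state=q1 head=-1 tape=[1]_111222___   (q1,1)→(q1,1,right)
state=q1 head=0 tape=1[_]111222___   (q1,_)→(q3,_,right)
state=q3 head=1 tape=1_[1]11222___   (q3,1)→(q3,2,right)
state=q3 head=2 tape=1_2[1]1222___   (q3,1)→(q3,2,right)
state=q3 head=3 tape=1_22[1]222___   (q3,1)→(q3,2,right)
state=q3 head=4 tape=1_222[2]22___   (q3,2)→(q1,1,right)
state=q1 head=5 tape=1_2221[2]2___   (q1,2)→(q0,1,left)
state=q0 head=4 tape=1_222[1]12___   (q0,1)→(q4,1,left)
state=q4 head=3 tape=1_22[2]112___   (q4,2)→(q0,1,right)
state=q0 head=4 tape=1_221[1]12___   (q0,1)→(q4,1,left)
state=q4 head=3 tape=1_22[1]112___   (q4,1)→(q1,_,left)
state=q1 head=2 tape=1_2[2]_112___   (q1,2)→(q0,1,left)
state=q0 head=1 tape=1_[2]1_112___   (q0,2)→(q0,2,left)
state=q0 head=0 tape=1[_]21_112___   (q0,_)→(q2,1,right)
state=q2 head=1 tape=11[2]1_112___   (q2,2)→(q0,1,right)
state=q0 head=2 tape=111[1]_112___   (q0,1)→(q4,1,left)
state=q4 head=1 tape=11[1]1_112___   (q4,1)→(q1,_,left)
state=q1 head=0 tape=1[1]_1_112___   (q1,1)→(q1,1,right)
state=q1 head=1 tape=11[_]1_112___   (q1,_)→(q3,_,right)
state=q3 head=2 tape=11_[1]_112___   (q3,1)→(q3,2,right)
state=q3 head=3 tape=11_2[_]112___   (q3,_)→(q2,_,right)
state=q2 head=4 tape=11_2_[1]12___   (q2,1)→(q4,1,right)
state=q4 head=5 tape=11_2_1[1]2___   (q4,1)→(q1,_,left)
state=q1 head=4 tape=11_2_[1]_2___   (q1,1)→(q1,1,right)
state=q1 head=5 tape=11_2_1[_]2___   (q1,_)→(q3,_,right)
state=q3 head=6 tape=11_2_1_[2]___   (q3,2)→(q1,1,right)
state=q1 head=7 tape=11_2_1_1[_]__   (q1,_)→(q3,_,right)
state=q3 head=8 tape=11_2_1_1_[_]_   (q3,_)→(q2,_,right)
state=q2 head=9 tape=11_2_1_1__[_]
The non-blank tape span at halt is 11_2_1_1.

11_2_1_1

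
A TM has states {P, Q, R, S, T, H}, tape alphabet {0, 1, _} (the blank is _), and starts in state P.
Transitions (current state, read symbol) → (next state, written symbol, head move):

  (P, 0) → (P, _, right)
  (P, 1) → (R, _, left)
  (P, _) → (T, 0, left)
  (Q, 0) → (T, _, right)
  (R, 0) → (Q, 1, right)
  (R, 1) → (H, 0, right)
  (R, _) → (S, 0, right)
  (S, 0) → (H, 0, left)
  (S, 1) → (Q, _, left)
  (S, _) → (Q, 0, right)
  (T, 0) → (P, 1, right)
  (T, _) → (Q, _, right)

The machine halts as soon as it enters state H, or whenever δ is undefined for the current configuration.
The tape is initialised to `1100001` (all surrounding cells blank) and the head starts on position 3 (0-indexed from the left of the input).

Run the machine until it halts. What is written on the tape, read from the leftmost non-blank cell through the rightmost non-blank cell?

state=P head=3 tape=110[0]001_   (P,0)→(P,_,right)
state=P head=4 tape=110_[0]01_   (P,0)→(P,_,right)
state=P head=5 tape=110__[0]1_   (P,0)→(P,_,right)
state=P head=6 tape=110___[1]_   (P,1)→(R,_,left)
state=R head=5 tape=110__[_]__   (R,_)→(S,0,right)
state=S head=6 tape=110__0[_]_   (S,_)→(Q,0,right)
state=Q head=7 tape=110__00[_]
The non-blank tape span at halt is 110__00.

110__00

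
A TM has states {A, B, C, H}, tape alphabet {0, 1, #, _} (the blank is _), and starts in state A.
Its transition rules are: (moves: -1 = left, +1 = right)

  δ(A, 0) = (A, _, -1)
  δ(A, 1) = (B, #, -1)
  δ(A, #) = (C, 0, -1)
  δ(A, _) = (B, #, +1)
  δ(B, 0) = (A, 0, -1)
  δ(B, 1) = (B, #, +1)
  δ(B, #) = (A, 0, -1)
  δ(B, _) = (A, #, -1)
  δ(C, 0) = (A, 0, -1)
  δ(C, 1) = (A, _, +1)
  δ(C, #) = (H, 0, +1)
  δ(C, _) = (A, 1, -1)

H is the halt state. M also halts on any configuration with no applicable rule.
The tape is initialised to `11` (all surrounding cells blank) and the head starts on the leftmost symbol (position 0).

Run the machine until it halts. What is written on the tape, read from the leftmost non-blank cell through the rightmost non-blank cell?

0000#1

A | ____[1]1   read 1 → write #, move -1, go to B
B | ___[_]#1   read _ → write #, move -1, go to A
A | __[_]##1   read _ → write #, move +1, go to B
B | __#[#]#1   read # → write 0, move -1, go to A
A | __[#]0#1   read # → write 0, move -1, go to C
C | _[_]00#1   read _ → write 1, move -1, go to A
A | [_]100#1   read _ → write #, move +1, go to B
B | #[1]00#1   read 1 → write #, move +1, go to B
B | ##[0]0#1   read 0 → write 0, move -1, go to A
A | #[#]00#1   read # → write 0, move -1, go to C
C | [#]000#1   read # → write 0, move +1, go to H
H | 0[0]00#1
The non-blank tape span at halt is 0000#1.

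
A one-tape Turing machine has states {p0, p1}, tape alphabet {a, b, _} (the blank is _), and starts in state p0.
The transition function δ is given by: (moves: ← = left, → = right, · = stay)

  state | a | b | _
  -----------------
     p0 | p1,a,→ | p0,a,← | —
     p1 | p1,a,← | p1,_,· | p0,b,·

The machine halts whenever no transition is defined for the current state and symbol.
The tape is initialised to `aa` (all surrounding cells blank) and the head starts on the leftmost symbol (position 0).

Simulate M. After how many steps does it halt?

5

state=p0 head=0 tape=__[a]a   (p0,a)→(p1,a,→)
state=p1 head=1 tape=__a[a]   (p1,a)→(p1,a,←)
state=p1 head=0 tape=__[a]a   (p1,a)→(p1,a,←)
state=p1 head=-1 tape=_[_]aa   (p1,_)→(p0,b,·)
state=p0 head=-1 tape=_[b]aa   (p0,b)→(p0,a,←)
state=p0 head=-2 tape=[_]aaa
M halts after 5 transitions.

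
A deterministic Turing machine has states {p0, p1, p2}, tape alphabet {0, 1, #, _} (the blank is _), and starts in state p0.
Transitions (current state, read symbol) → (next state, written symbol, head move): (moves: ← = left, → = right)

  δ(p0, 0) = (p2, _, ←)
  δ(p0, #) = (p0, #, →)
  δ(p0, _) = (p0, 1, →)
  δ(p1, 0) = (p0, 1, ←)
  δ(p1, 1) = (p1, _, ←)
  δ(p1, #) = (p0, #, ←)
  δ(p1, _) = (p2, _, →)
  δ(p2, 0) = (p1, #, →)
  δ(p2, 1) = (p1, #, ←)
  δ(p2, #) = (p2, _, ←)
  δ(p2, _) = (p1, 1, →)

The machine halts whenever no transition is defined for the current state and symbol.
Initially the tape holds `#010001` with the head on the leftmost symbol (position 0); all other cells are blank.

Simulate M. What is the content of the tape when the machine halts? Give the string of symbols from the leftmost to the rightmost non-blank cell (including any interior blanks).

p0 | _[#]010001   read # → write #, move →, go to p0
p0 | _#[0]10001   read 0 → write _, move ←, go to p2
p2 | _[#]_10001   read # → write _, move ←, go to p2
p2 | [_]__10001   read _ → write 1, move →, go to p1
p1 | 1[_]_10001   read _ → write _, move →, go to p2
p2 | 1_[_]10001   read _ → write 1, move →, go to p1
p1 | 1_1[1]0001   read 1 → write _, move ←, go to p1
p1 | 1_[1]_0001   read 1 → write _, move ←, go to p1
p1 | 1[_]__0001   read _ → write _, move →, go to p2
p2 | 1_[_]_0001   read _ → write 1, move →, go to p1
p1 | 1_1[_]0001   read _ → write _, move →, go to p2
p2 | 1_1_[0]001   read 0 → write #, move →, go to p1
p1 | 1_1_#[0]01   read 0 → write 1, move ←, go to p0
p0 | 1_1_[#]101   read # → write #, move →, go to p0
p0 | 1_1_#[1]01
The non-blank tape span at halt is 1_1_#101.

1_1_#101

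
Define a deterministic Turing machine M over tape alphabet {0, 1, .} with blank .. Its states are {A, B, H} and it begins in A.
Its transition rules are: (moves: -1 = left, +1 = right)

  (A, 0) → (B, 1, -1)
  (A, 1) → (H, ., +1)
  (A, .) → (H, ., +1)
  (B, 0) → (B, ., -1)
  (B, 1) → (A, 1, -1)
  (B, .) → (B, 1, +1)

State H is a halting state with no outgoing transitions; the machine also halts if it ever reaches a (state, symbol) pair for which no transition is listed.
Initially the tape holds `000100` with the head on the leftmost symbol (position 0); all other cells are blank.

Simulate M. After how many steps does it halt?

state=A head=0 tape=.[0]00100   (A,0)→(B,1,-1)
state=B head=-1 tape=[.]100100   (B,.)→(B,1,+1)
state=B head=0 tape=1[1]00100   (B,1)→(A,1,-1)
state=A head=-1 tape=[1]100100   (A,1)→(H,.,+1)
state=H head=0 tape=.[1]00100
M halts after 4 transitions.

4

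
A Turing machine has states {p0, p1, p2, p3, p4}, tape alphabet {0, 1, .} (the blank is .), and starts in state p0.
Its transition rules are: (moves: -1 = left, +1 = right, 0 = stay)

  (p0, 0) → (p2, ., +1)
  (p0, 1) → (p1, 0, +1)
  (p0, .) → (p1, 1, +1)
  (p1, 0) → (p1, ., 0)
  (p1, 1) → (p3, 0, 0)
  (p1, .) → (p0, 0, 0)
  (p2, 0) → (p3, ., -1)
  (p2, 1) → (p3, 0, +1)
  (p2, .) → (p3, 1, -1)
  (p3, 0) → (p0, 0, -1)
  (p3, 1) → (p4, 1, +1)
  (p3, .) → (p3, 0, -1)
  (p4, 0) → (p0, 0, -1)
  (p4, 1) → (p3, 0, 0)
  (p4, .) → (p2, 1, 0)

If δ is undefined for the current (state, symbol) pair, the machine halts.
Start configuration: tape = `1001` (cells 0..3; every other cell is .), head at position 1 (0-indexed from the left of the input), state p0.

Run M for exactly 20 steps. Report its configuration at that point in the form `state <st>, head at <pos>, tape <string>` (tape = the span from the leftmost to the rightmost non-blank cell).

state=p0 head=1 tape=.1[0]01   (p0,0)→(p2,.,+1)
state=p2 head=2 tape=.1.[0]1   (p2,0)→(p3,.,-1)
state=p3 head=1 tape=.1[.].1   (p3,.)→(p3,0,-1)
state=p3 head=0 tape=.[1]0.1   (p3,1)→(p4,1,+1)
state=p4 head=1 tape=.1[0].1   (p4,0)→(p0,0,-1)
state=p0 head=0 tape=.[1]0.1   (p0,1)→(p1,0,+1)
state=p1 head=1 tape=.0[0].1   (p1,0)→(p1,.,0)
state=p1 head=1 tape=.0[.].1   (p1,.)→(p0,0,0)
state=p0 head=1 tape=.0[0].1   (p0,0)→(p2,.,+1)
state=p2 head=2 tape=.0.[.]1   (p2,.)→(p3,1,-1)
state=p3 head=1 tape=.0[.]11   (p3,.)→(p3,0,-1)
state=p3 head=0 tape=.[0]011   (p3,0)→(p0,0,-1)
state=p0 head=-1 tape=[.]0011   (p0,.)→(p1,1,+1)
state=p1 head=0 tape=1[0]011   (p1,0)→(p1,.,0)
state=p1 head=0 tape=1[.]011   (p1,.)→(p0,0,0)
state=p0 head=0 tape=1[0]011   (p0,0)→(p2,.,+1)
state=p2 head=1 tape=1.[0]11   (p2,0)→(p3,.,-1)
state=p3 head=0 tape=1[.].11   (p3,.)→(p3,0,-1)
state=p3 head=-1 tape=[1]0.11   (p3,1)→(p4,1,+1)
state=p4 head=0 tape=1[0].11   (p4,0)→(p0,0,-1)
state=p0 head=-1 tape=[1]0.11
After 20 steps: state p0, head at -1, tape 10.11.

state p0, head at -1, tape 10.11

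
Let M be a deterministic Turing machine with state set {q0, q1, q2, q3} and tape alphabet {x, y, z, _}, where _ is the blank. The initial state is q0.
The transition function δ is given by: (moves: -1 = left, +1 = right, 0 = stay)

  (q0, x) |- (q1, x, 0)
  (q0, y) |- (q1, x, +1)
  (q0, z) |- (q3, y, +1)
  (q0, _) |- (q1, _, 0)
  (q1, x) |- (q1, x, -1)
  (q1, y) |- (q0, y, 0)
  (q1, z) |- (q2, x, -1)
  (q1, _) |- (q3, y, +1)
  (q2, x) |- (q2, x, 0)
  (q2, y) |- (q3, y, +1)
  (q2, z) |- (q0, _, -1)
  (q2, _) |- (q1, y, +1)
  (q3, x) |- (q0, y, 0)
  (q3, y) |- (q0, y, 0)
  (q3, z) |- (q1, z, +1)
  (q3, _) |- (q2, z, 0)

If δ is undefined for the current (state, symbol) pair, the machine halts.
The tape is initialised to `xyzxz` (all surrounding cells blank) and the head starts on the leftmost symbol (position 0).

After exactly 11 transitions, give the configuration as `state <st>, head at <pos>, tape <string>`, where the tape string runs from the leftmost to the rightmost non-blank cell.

state q2, head at 1, tape yxxxxz

q0 | _[x]yzxz   read x → write x, move 0, go to q1
q1 | _[x]yzxz   read x → write x, move -1, go to q1
q1 | [_]xyzxz   read _ → write y, move +1, go to q3
q3 | y[x]yzxz   read x → write y, move 0, go to q0
q0 | y[y]yzxz   read y → write x, move +1, go to q1
q1 | yx[y]zxz   read y → write y, move 0, go to q0
q0 | yx[y]zxz   read y → write x, move +1, go to q1
q1 | yxx[z]xz   read z → write x, move -1, go to q2
q2 | yx[x]xxz   read x → write x, move 0, go to q2
q2 | yx[x]xxz   read x → write x, move 0, go to q2
q2 | yx[x]xxz   read x → write x, move 0, go to q2
q2 | yx[x]xxz
After 11 steps: state q2, head at 1, tape yxxxxz.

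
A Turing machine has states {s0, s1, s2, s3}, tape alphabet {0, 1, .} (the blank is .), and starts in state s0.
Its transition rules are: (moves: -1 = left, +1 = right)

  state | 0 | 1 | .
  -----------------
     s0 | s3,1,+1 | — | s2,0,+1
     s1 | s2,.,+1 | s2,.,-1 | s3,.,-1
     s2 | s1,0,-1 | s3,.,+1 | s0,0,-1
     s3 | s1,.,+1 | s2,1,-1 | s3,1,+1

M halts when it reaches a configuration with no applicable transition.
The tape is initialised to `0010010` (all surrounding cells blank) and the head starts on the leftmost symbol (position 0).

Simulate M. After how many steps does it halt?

4

state=s0 head=0 tape=[0]010010   (s0,0)→(s3,1,+1)
state=s3 head=1 tape=1[0]10010   (s3,0)→(s1,.,+1)
state=s1 head=2 tape=1.[1]0010   (s1,1)→(s2,.,-1)
state=s2 head=1 tape=1[.].0010   (s2,.)→(s0,0,-1)
state=s0 head=0 tape=[1]0.0010
M halts after 4 transitions.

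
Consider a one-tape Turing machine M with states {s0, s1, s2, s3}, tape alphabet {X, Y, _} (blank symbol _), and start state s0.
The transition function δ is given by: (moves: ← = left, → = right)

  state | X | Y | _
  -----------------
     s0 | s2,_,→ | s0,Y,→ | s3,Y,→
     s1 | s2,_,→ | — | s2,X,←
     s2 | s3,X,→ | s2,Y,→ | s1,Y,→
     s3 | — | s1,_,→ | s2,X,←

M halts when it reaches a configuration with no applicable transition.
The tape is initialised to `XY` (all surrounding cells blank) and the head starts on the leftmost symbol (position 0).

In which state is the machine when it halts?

s3

s0 | [X]Y___   read X → write _, move →, go to s2
s2 | _[Y]___   read Y → write Y, move →, go to s2
s2 | _Y[_]__   read _ → write Y, move →, go to s1
s1 | _YY[_]_   read _ → write X, move ←, go to s2
s2 | _Y[Y]X_   read Y → write Y, move →, go to s2
s2 | _YY[X]_   read X → write X, move →, go to s3
s3 | _YYX[_]   read _ → write X, move ←, go to s2
s2 | _YY[X]X   read X → write X, move →, go to s3
s3 | _YYX[X]
No transition is defined for (s3, X); M halts in state s3.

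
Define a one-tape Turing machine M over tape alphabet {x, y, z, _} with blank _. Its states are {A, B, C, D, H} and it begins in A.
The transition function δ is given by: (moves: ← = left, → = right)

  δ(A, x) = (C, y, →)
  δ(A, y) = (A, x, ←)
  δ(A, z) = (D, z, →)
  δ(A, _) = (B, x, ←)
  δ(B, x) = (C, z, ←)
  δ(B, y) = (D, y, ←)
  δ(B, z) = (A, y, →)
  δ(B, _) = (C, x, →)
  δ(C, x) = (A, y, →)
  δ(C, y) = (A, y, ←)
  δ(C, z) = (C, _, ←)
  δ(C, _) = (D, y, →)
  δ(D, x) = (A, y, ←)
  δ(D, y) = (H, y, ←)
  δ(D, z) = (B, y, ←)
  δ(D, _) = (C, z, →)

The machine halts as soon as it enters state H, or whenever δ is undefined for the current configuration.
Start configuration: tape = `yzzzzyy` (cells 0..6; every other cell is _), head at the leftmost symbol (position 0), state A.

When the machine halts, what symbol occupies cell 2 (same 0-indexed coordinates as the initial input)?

A | ____[y]zzzzyy   read y → write x, move ←, go to A
A | ___[_]xzzzzyy   read _ → write x, move ←, go to B
B | __[_]xxzzzzyy   read _ → write x, move →, go to C
C | __x[x]xzzzzyy   read x → write y, move →, go to A
A | __xy[x]zzzzyy   read x → write y, move →, go to C
C | __xyy[z]zzzyy   read z → write _, move ←, go to C
C | __xy[y]_zzzyy   read y → write y, move ←, go to A
A | __x[y]y_zzzyy   read y → write x, move ←, go to A
A | __[x]xy_zzzyy   read x → write y, move →, go to C
C | __y[x]y_zzzyy   read x → write y, move →, go to A
A | __yy[y]_zzzyy   read y → write x, move ←, go to A
A | __y[y]x_zzzyy   read y → write x, move ←, go to A
A | __[y]xx_zzzyy   read y → write x, move ←, go to A
A | _[_]xxx_zzzyy   read _ → write x, move ←, go to B
B | [_]xxxx_zzzyy   read _ → write x, move →, go to C
C | x[x]xxx_zzzyy   read x → write y, move →, go to A
A | xy[x]xx_zzzyy   read x → write y, move →, go to C
C | xyy[x]x_zzzyy   read x → write y, move →, go to A
A | xyyy[x]_zzzyy   read x → write y, move →, go to C
C | xyyyy[_]zzzyy   read _ → write y, move →, go to D
D | xyyyyy[z]zzyy   read z → write y, move ←, go to B
B | xyyyy[y]yzzyy   read y → write y, move ←, go to D
D | xyyy[y]yyzzyy   read y → write y, move ←, go to H
H | xyy[y]yyyzzyy
Cell 2 holds y when M halts.

y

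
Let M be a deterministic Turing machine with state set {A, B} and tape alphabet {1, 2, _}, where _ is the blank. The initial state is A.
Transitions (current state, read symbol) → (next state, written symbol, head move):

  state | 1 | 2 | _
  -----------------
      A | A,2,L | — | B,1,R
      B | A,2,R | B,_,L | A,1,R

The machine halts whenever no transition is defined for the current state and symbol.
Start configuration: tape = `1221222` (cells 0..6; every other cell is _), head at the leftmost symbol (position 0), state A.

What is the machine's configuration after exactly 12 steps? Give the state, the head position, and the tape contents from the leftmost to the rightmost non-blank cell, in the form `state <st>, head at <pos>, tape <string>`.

state A, head at 4, tape 22212222

A | _[1]221222   read 1 → write 2, move L, go to A
A | [_]2221222   read _ → write 1, move R, go to B
B | 1[2]221222   read 2 → write _, move L, go to B
B | [1]_221222   read 1 → write 2, move R, go to A
A | 2[_]221222   read _ → write 1, move R, go to B
B | 21[2]21222   read 2 → write _, move L, go to B
B | 2[1]_21222   read 1 → write 2, move R, go to A
A | 22[_]21222   read _ → write 1, move R, go to B
B | 221[2]1222   read 2 → write _, move L, go to B
B | 22[1]_1222   read 1 → write 2, move R, go to A
A | 222[_]1222   read _ → write 1, move R, go to B
B | 2221[1]222   read 1 → write 2, move R, go to A
A | 22212[2]22
After 12 steps: state A, head at 4, tape 22212222.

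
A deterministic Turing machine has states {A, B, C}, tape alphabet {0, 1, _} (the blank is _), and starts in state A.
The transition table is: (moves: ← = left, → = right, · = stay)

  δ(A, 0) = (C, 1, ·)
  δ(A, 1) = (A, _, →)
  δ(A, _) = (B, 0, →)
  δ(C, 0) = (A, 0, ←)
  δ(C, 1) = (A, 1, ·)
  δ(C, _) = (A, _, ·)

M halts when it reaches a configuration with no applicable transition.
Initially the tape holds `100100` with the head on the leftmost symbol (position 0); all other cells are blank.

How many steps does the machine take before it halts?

15

state=A head=0 tape=[1]00100__   (A,1)→(A,_,→)
state=A head=1 tape=_[0]0100__   (A,0)→(C,1,·)
state=C head=1 tape=_[1]0100__   (C,1)→(A,1,·)
state=A head=1 tape=_[1]0100__   (A,1)→(A,_,→)
state=A head=2 tape=__[0]100__   (A,0)→(C,1,·)
state=C head=2 tape=__[1]100__   (C,1)→(A,1,·)
state=A head=2 tape=__[1]100__   (A,1)→(A,_,→)
state=A head=3 tape=___[1]00__   (A,1)→(A,_,→)
state=A head=4 tape=____[0]0__   (A,0)→(C,1,·)
state=C head=4 tape=____[1]0__   (C,1)→(A,1,·)
state=A head=4 tape=____[1]0__   (A,1)→(A,_,→)
state=A head=5 tape=_____[0]__   (A,0)→(C,1,·)
state=C head=5 tape=_____[1]__   (C,1)→(A,1,·)
state=A head=5 tape=_____[1]__   (A,1)→(A,_,→)
state=A head=6 tape=______[_]_   (A,_)→(B,0,→)
state=B head=7 tape=______0[_]
M halts after 15 transitions.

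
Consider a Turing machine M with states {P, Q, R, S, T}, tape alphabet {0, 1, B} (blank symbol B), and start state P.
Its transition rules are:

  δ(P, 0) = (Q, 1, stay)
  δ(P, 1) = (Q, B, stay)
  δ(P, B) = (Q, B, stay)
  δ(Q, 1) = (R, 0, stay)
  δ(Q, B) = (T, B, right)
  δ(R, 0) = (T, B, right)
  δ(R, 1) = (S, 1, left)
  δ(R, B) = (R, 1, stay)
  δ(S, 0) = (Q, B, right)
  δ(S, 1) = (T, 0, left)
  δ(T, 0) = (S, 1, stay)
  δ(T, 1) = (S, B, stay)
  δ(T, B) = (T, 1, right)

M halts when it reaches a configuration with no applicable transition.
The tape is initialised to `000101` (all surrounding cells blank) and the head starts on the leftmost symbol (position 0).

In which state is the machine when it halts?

S

state=P head=0 tape=[0]00101   (P,0)→(Q,1,stay)
state=Q head=0 tape=[1]00101   (Q,1)→(R,0,stay)
state=R head=0 tape=[0]00101   (R,0)→(T,B,right)
state=T head=1 tape=B[0]0101   (T,0)→(S,1,stay)
state=S head=1 tape=B[1]0101   (S,1)→(T,0,left)
state=T head=0 tape=[B]00101   (T,B)→(T,1,right)
state=T head=1 tape=1[0]0101   (T,0)→(S,1,stay)
state=S head=1 tape=1[1]0101   (S,1)→(T,0,left)
state=T head=0 tape=[1]00101   (T,1)→(S,B,stay)
state=S head=0 tape=[B]00101
No transition is defined for (S, B); M halts in state S.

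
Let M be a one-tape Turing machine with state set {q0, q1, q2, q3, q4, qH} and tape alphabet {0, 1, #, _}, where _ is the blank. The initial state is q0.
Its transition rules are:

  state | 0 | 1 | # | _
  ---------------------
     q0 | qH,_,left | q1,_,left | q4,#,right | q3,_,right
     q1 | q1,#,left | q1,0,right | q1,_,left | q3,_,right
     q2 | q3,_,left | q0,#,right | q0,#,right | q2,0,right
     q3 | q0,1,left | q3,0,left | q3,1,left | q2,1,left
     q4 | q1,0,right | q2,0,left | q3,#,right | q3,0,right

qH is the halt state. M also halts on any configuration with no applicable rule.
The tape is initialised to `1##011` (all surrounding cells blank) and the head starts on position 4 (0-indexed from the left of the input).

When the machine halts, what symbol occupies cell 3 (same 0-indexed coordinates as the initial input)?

#

q0 | 1##0[1]1   read 1 → write _, move left, go to q1
q1 | 1##[0]_1   read 0 → write #, move left, go to q1
q1 | 1#[#]#_1   read # → write _, move left, go to q1
q1 | 1[#]_#_1   read # → write _, move left, go to q1
q1 | [1]__#_1   read 1 → write 0, move right, go to q1
q1 | 0[_]_#_1   read _ → write _, move right, go to q3
q3 | 0_[_]#_1   read _ → write 1, move left, go to q2
q2 | 0[_]1#_1   read _ → write 0, move right, go to q2
q2 | 00[1]#_1   read 1 → write #, move right, go to q0
q0 | 00#[#]_1   read # → write #, move right, go to q4
q4 | 00##[_]1   read _ → write 0, move right, go to q3
q3 | 00##0[1]   read 1 → write 0, move left, go to q3
q3 | 00##[0]0   read 0 → write 1, move left, go to q0
q0 | 00#[#]10   read # → write #, move right, go to q4
q4 | 00##[1]0   read 1 → write 0, move left, go to q2
q2 | 00#[#]00   read # → write #, move right, go to q0
q0 | 00##[0]0   read 0 → write _, move left, go to qH
qH | 00#[#]_0
Cell 3 holds # when M halts.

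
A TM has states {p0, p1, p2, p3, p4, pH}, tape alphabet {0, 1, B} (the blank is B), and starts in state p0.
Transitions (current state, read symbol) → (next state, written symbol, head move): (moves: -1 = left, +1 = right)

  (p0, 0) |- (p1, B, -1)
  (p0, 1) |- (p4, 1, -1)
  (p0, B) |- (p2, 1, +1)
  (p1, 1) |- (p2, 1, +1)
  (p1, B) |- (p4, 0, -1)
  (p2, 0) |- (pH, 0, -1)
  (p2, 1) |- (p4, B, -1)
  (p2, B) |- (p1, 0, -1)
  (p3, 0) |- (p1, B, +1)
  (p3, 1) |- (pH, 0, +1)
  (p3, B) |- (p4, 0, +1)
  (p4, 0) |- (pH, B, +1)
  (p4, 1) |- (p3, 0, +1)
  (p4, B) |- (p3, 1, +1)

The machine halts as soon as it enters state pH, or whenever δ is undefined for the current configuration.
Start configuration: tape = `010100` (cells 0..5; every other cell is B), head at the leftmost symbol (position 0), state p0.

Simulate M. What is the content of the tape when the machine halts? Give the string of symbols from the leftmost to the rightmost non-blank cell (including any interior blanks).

p0 | BB[0]10100   read 0 → write B, move -1, go to p1
p1 | B[B]B10100   read B → write 0, move -1, go to p4
p4 | [B]0B10100   read B → write 1, move +1, go to p3
p3 | 1[0]B10100   read 0 → write B, move +1, go to p1
p1 | 1B[B]10100   read B → write 0, move -1, go to p4
p4 | 1[B]010100   read B → write 1, move +1, go to p3
p3 | 11[0]10100   read 0 → write B, move +1, go to p1
p1 | 11B[1]0100   read 1 → write 1, move +1, go to p2
p2 | 11B1[0]100   read 0 → write 0, move -1, go to pH
pH | 11B[1]0100
The non-blank tape span at halt is 11B10100.

11B10100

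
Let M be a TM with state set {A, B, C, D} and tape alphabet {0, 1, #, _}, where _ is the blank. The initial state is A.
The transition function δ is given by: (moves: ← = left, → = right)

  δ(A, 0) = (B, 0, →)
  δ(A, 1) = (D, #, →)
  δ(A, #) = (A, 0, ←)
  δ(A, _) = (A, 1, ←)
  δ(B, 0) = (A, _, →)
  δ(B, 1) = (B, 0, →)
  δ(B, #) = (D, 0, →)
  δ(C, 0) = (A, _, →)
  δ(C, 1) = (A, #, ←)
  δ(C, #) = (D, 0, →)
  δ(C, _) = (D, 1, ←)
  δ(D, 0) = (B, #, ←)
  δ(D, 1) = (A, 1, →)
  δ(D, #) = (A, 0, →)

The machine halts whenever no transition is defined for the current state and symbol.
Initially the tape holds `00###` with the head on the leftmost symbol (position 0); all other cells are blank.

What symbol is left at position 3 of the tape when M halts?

0

state=A head=0 tape=[0]0###__   (A,0)→(B,0,→)
state=B head=1 tape=0[0]###__   (B,0)→(A,_,→)
state=A head=2 tape=0_[#]##__   (A,#)→(A,0,←)
state=A head=1 tape=0[_]0##__   (A,_)→(A,1,←)
state=A head=0 tape=[0]10##__   (A,0)→(B,0,→)
state=B head=1 tape=0[1]0##__   (B,1)→(B,0,→)
state=B head=2 tape=00[0]##__   (B,0)→(A,_,→)
state=A head=3 tape=00_[#]#__   (A,#)→(A,0,←)
state=A head=2 tape=00[_]0#__   (A,_)→(A,1,←)
state=A head=1 tape=0[0]10#__   (A,0)→(B,0,→)
state=B head=2 tape=00[1]0#__   (B,1)→(B,0,→)
state=B head=3 tape=000[0]#__   (B,0)→(A,_,→)
state=A head=4 tape=000_[#]__   (A,#)→(A,0,←)
state=A head=3 tape=000[_]0__   (A,_)→(A,1,←)
state=A head=2 tape=00[0]10__   (A,0)→(B,0,→)
state=B head=3 tape=000[1]0__   (B,1)→(B,0,→)
state=B head=4 tape=0000[0]__   (B,0)→(A,_,→)
state=A head=5 tape=0000_[_]_   (A,_)→(A,1,←)
state=A head=4 tape=0000[_]1_   (A,_)→(A,1,←)
state=A head=3 tape=000[0]11_   (A,0)→(B,0,→)
state=B head=4 tape=0000[1]1_   (B,1)→(B,0,→)
state=B head=5 tape=00000[1]_   (B,1)→(B,0,→)
state=B head=6 tape=000000[_]
Cell 3 holds 0 when M halts.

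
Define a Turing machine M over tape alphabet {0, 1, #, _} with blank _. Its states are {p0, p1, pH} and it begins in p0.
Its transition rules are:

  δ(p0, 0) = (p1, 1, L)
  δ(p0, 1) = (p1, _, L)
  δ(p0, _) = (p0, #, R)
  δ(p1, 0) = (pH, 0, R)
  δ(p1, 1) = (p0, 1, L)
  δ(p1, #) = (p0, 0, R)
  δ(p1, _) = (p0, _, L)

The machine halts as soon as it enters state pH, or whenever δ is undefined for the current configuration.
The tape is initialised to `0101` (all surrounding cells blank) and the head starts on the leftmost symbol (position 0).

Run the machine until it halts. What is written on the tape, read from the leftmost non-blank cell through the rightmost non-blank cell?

state=p0 head=0 tape=__[0]101   (p0,0)→(p1,1,L)
state=p1 head=-1 tape=_[_]1101   (p1,_)→(p0,_,L)
state=p0 head=-2 tape=[_]_1101   (p0,_)→(p0,#,R)
state=p0 head=-1 tape=#[_]1101   (p0,_)→(p0,#,R)
state=p0 head=0 tape=##[1]101   (p0,1)→(p1,_,L)
state=p1 head=-1 tape=#[#]_101   (p1,#)→(p0,0,R)
state=p0 head=0 tape=#0[_]101   (p0,_)→(p0,#,R)
state=p0 head=1 tape=#0#[1]01   (p0,1)→(p1,_,L)
state=p1 head=0 tape=#0[#]_01   (p1,#)→(p0,0,R)
state=p0 head=1 tape=#00[_]01   (p0,_)→(p0,#,R)
state=p0 head=2 tape=#00#[0]1   (p0,0)→(p1,1,L)
state=p1 head=1 tape=#00[#]11   (p1,#)→(p0,0,R)
state=p0 head=2 tape=#000[1]1   (p0,1)→(p1,_,L)
state=p1 head=1 tape=#00[0]_1   (p1,0)→(pH,0,R)
state=pH head=2 tape=#000[_]1
The non-blank tape span at halt is #000_1.

#000_1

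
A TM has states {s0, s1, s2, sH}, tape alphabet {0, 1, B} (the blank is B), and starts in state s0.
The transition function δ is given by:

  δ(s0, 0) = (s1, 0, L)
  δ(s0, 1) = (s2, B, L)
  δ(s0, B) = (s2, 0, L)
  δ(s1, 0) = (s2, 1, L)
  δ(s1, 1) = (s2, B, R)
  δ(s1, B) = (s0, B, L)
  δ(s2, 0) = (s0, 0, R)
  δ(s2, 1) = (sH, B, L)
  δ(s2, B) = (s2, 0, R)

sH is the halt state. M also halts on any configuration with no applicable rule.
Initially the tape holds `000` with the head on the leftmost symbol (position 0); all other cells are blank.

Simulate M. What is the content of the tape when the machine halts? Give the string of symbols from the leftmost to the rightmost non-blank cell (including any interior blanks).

s0 | BBBB[0]00   read 0 → write 0, move L, go to s1
s1 | BBB[B]000   read B → write B, move L, go to s0
s0 | BB[B]B000   read B → write 0, move L, go to s2
s2 | B[B]0B000   read B → write 0, move R, go to s2
s2 | B0[0]B000   read 0 → write 0, move R, go to s0
s0 | B00[B]000   read B → write 0, move L, go to s2
s2 | B0[0]0000   read 0 → write 0, move R, go to s0
s0 | B00[0]000   read 0 → write 0, move L, go to s1
s1 | B0[0]0000   read 0 → write 1, move L, go to s2
s2 | B[0]10000   read 0 → write 0, move R, go to s0
s0 | B0[1]0000   read 1 → write B, move L, go to s2
s2 | B[0]B0000   read 0 → write 0, move R, go to s0
s0 | B0[B]0000   read B → write 0, move L, go to s2
s2 | B[0]00000   read 0 → write 0, move R, go to s0
s0 | B0[0]0000   read 0 → write 0, move L, go to s1
s1 | B[0]00000   read 0 → write 1, move L, go to s2
s2 | [B]100000   read B → write 0, move R, go to s2
s2 | 0[1]00000   read 1 → write B, move L, go to sH
sH | [0]B00000
The non-blank tape span at halt is 0B00000.

0B00000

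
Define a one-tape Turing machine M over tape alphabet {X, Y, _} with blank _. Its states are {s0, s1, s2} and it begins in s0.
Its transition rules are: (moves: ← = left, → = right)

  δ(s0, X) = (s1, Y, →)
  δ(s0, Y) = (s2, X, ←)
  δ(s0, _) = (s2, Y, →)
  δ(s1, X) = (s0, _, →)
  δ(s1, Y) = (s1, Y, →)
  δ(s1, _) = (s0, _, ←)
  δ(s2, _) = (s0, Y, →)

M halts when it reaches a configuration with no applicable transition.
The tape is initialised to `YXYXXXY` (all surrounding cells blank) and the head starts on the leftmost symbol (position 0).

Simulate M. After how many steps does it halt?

s0 | _[Y]XYXXXY_   read Y → write X, move ←, go to s2
s2 | [_]XXYXXXY_   read _ → write Y, move →, go to s0
s0 | Y[X]XYXXXY_   read X → write Y, move →, go to s1
s1 | YY[X]YXXXY_   read X → write _, move →, go to s0
s0 | YY_[Y]XXXY_   read Y → write X, move ←, go to s2
s2 | YY[_]XXXXY_   read _ → write Y, move →, go to s0
s0 | YYY[X]XXXY_   read X → write Y, move →, go to s1
s1 | YYYY[X]XXY_   read X → write _, move →, go to s0
s0 | YYYY_[X]XY_   read X → write Y, move →, go to s1
s1 | YYYY_Y[X]Y_   read X → write _, move →, go to s0
s0 | YYYY_Y_[Y]_   read Y → write X, move ←, go to s2
s2 | YYYY_Y[_]X_   read _ → write Y, move →, go to s0
s0 | YYYY_YY[X]_   read X → write Y, move →, go to s1
s1 | YYYY_YYY[_]   read _ → write _, move ←, go to s0
s0 | YYYY_YY[Y]_   read Y → write X, move ←, go to s2
s2 | YYYY_Y[Y]X_
M halts after 15 transitions.

15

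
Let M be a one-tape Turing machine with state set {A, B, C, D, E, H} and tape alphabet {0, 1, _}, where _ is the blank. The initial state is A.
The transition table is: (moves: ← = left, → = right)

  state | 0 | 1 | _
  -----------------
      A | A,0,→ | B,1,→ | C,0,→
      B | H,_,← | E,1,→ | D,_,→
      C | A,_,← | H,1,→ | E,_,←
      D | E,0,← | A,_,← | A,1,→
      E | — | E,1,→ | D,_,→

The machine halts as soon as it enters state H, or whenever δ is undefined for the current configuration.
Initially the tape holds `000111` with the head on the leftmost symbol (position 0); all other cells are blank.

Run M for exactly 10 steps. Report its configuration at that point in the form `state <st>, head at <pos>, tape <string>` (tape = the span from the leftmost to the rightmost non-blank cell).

state E, head at 8, tape 000111_10

state=A head=0 tape=[0]00111____   (A,0)→(A,0,→)
state=A head=1 tape=0[0]0111____   (A,0)→(A,0,→)
state=A head=2 tape=00[0]111____   (A,0)→(A,0,→)
state=A head=3 tape=000[1]11____   (A,1)→(B,1,→)
state=B head=4 tape=0001[1]1____   (B,1)→(E,1,→)
state=E head=5 tape=00011[1]____   (E,1)→(E,1,→)
state=E head=6 tape=000111[_]___   (E,_)→(D,_,→)
state=D head=7 tape=000111_[_]__   (D,_)→(A,1,→)
state=A head=8 tape=000111_1[_]_   (A,_)→(C,0,→)
state=C head=9 tape=000111_10[_]   (C,_)→(E,_,←)
state=E head=8 tape=000111_1[0]_
After 10 steps: state E, head at 8, tape 000111_10.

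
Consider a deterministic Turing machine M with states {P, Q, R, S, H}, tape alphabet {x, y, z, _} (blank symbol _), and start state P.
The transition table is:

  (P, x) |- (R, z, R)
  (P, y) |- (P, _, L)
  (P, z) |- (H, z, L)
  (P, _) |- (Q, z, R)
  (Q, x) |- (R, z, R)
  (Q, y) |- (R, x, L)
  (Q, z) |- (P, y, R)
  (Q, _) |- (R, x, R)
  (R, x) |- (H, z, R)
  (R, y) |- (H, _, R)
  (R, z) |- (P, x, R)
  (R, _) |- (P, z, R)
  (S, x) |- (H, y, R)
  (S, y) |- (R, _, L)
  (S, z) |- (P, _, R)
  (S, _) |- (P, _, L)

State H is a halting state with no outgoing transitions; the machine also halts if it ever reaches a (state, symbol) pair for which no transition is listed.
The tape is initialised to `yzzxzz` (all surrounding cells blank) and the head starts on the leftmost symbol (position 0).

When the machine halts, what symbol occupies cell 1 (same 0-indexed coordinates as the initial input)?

P | _[y]zzxzz   read y → write _, move L, go to P
P | [_]_zzxzz   read _ → write z, move R, go to Q
Q | z[_]zzxzz   read _ → write x, move R, go to R
R | zx[z]zxzz   read z → write x, move R, go to P
P | zxx[z]xzz   read z → write z, move L, go to H
H | zx[x]zxzz
Cell 1 holds x when M halts.

x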